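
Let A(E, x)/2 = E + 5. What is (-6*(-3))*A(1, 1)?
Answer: 216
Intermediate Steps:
A(E, x) = 10 + 2*E (A(E, x) = 2*(E + 5) = 2*(5 + E) = 10 + 2*E)
(-6*(-3))*A(1, 1) = (-6*(-3))*(10 + 2*1) = 18*(10 + 2) = 18*12 = 216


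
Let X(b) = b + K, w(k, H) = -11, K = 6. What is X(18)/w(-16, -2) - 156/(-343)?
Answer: -6516/3773 ≈ -1.7270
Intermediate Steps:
X(b) = 6 + b (X(b) = b + 6 = 6 + b)
X(18)/w(-16, -2) - 156/(-343) = (6 + 18)/(-11) - 156/(-343) = 24*(-1/11) - 156*(-1/343) = -24/11 + 156/343 = -6516/3773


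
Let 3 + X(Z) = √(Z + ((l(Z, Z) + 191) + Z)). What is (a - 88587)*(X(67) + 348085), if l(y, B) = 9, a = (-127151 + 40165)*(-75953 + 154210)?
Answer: -2369516695035098 - 6807351989*√334 ≈ -2.3696e+15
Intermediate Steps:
a = -6807263402 (a = -86986*78257 = -6807263402)
X(Z) = -3 + √(200 + 2*Z) (X(Z) = -3 + √(Z + ((9 + 191) + Z)) = -3 + √(Z + (200 + Z)) = -3 + √(200 + 2*Z))
(a - 88587)*(X(67) + 348085) = (-6807263402 - 88587)*((-3 + √(200 + 2*67)) + 348085) = -6807351989*((-3 + √(200 + 134)) + 348085) = -6807351989*((-3 + √334) + 348085) = -6807351989*(348082 + √334) = -2369516695035098 - 6807351989*√334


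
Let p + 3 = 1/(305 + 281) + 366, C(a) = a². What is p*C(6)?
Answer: 3828942/293 ≈ 13068.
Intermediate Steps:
p = 212719/586 (p = -3 + (1/(305 + 281) + 366) = -3 + (1/586 + 366) = -3 + 214477/586 = 212719/586 ≈ 363.00)
p*C(6) = (212719/586)*6² = (212719/586)*36 = 3828942/293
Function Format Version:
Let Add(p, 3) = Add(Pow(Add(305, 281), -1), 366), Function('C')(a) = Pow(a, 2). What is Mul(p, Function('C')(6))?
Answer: Rational(3828942, 293) ≈ 13068.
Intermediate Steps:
p = Rational(212719, 586) (p = Add(-3, Add(Pow(Add(305, 281), -1), 366)) = Add(-3, Add(Pow(586, -1), 366)) = Add(-3, Add(Rational(1, 586), 366)) = Add(-3, Rational(214477, 586)) = Rational(212719, 586) ≈ 363.00)
Mul(p, Function('C')(6)) = Mul(Rational(212719, 586), Pow(6, 2)) = Mul(Rational(212719, 586), 36) = Rational(3828942, 293)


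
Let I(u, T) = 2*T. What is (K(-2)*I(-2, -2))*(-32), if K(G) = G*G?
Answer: 512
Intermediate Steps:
K(G) = G²
(K(-2)*I(-2, -2))*(-32) = ((-2)²*(2*(-2)))*(-32) = (4*(-4))*(-32) = -16*(-32) = 512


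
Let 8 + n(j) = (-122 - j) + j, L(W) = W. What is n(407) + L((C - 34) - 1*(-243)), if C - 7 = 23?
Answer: 109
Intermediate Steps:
C = 30 (C = 7 + 23 = 30)
n(j) = -130 (n(j) = -8 + ((-122 - j) + j) = -8 - 122 = -130)
n(407) + L((C - 34) - 1*(-243)) = -130 + ((30 - 34) - 1*(-243)) = -130 + (-4 + 243) = -130 + 239 = 109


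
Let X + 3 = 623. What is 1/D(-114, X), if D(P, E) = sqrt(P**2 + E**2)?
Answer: sqrt(99349)/198698 ≈ 0.0015863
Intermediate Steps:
X = 620 (X = -3 + 623 = 620)
D(P, E) = sqrt(E**2 + P**2)
1/D(-114, X) = 1/(sqrt(620**2 + (-114)**2)) = 1/(sqrt(384400 + 12996)) = 1/(sqrt(397396)) = 1/(2*sqrt(99349)) = sqrt(99349)/198698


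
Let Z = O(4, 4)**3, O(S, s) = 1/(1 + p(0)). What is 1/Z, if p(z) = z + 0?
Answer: 1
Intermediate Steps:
p(z) = z
O(S, s) = 1 (O(S, s) = 1/(1 + 0) = 1/1 = 1)
Z = 1 (Z = 1**3 = 1)
1/Z = 1/1 = 1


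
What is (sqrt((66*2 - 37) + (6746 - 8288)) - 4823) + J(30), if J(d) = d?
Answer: -4793 + I*sqrt(1447) ≈ -4793.0 + 38.039*I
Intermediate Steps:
(sqrt((66*2 - 37) + (6746 - 8288)) - 4823) + J(30) = (sqrt((66*2 - 37) + (6746 - 8288)) - 4823) + 30 = (sqrt((132 - 37) - 1542) - 4823) + 30 = (sqrt(95 - 1542) - 4823) + 30 = (sqrt(-1447) - 4823) + 30 = (I*sqrt(1447) - 4823) + 30 = (-4823 + I*sqrt(1447)) + 30 = -4793 + I*sqrt(1447)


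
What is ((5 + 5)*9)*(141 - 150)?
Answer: -810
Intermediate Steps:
((5 + 5)*9)*(141 - 150) = (10*9)*(-9) = 90*(-9) = -810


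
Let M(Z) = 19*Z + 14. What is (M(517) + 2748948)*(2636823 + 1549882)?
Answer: 11550218953425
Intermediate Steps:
M(Z) = 14 + 19*Z
(M(517) + 2748948)*(2636823 + 1549882) = ((14 + 19*517) + 2748948)*(2636823 + 1549882) = ((14 + 9823) + 2748948)*4186705 = (9837 + 2748948)*4186705 = 2758785*4186705 = 11550218953425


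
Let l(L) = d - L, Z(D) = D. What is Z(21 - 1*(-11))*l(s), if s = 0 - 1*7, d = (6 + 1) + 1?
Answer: 480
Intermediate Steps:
d = 8 (d = 7 + 1 = 8)
s = -7 (s = 0 - 7 = -7)
l(L) = 8 - L
Z(21 - 1*(-11))*l(s) = (21 - 1*(-11))*(8 - 1*(-7)) = (21 + 11)*(8 + 7) = 32*15 = 480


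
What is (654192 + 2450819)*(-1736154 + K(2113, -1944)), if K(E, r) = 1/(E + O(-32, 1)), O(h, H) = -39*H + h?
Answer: -11007967177526137/2042 ≈ -5.3908e+12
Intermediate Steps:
O(h, H) = h - 39*H
K(E, r) = 1/(-71 + E) (K(E, r) = 1/(E + (-32 - 39*1)) = 1/(E + (-32 - 39)) = 1/(E - 71) = 1/(-71 + E))
(654192 + 2450819)*(-1736154 + K(2113, -1944)) = (654192 + 2450819)*(-1736154 + 1/(-71 + 2113)) = 3105011*(-1736154 + 1/2042) = 3105011*(-3545226467/2042) = -11007967177526137/2042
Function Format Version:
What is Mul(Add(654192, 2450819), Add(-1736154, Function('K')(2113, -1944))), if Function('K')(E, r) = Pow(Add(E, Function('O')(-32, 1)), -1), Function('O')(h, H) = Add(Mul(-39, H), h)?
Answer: Rational(-11007967177526137, 2042) ≈ -5.3908e+12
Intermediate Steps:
Function('O')(h, H) = Add(h, Mul(-39, H))
Function('K')(E, r) = Pow(Add(-71, E), -1) (Function('K')(E, r) = Pow(Add(E, Add(-32, Mul(-39, 1))), -1) = Pow(Add(E, Add(-32, -39)), -1) = Pow(Add(E, -71), -1) = Pow(Add(-71, E), -1))
Mul(Add(654192, 2450819), Add(-1736154, Function('K')(2113, -1944))) = Mul(Add(654192, 2450819), Add(-1736154, Pow(Add(-71, 2113), -1))) = Mul(3105011, Add(-1736154, Pow(2042, -1))) = Mul(3105011, Add(-1736154, Rational(1, 2042))) = Mul(3105011, Rational(-3545226467, 2042)) = Rational(-11007967177526137, 2042)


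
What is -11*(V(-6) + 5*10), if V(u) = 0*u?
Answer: -550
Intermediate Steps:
V(u) = 0
-11*(V(-6) + 5*10) = -11*(0 + 5*10) = -11*(0 + 50) = -11*50 = -550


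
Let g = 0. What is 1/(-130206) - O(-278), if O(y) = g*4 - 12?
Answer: 1562471/130206 ≈ 12.000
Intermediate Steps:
O(y) = -12 (O(y) = 0*4 - 12 = 0 - 12 = -12)
1/(-130206) - O(-278) = 1/(-130206) - 1*(-12) = -1/130206 + 12 = 1562471/130206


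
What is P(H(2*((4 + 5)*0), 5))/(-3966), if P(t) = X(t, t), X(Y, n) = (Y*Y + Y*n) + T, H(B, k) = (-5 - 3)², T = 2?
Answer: -4097/1983 ≈ -2.0661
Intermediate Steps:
H(B, k) = 64 (H(B, k) = (-8)² = 64)
X(Y, n) = 2 + Y² + Y*n (X(Y, n) = (Y*Y + Y*n) + 2 = (Y² + Y*n) + 2 = 2 + Y² + Y*n)
P(t) = 2 + 2*t² (P(t) = 2 + t² + t*t = 2 + t² + t² = 2 + 2*t²)
P(H(2*((4 + 5)*0), 5))/(-3966) = (2 + 2*64²)/(-3966) = (2 + 2*4096)*(-1/3966) = (2 + 8192)*(-1/3966) = 8194*(-1/3966) = -4097/1983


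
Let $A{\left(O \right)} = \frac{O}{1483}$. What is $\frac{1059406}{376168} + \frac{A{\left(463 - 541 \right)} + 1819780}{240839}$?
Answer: $\frac{696779589915219}{67176878351908} \approx 10.372$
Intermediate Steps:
$A{\left(O \right)} = \frac{O}{1483}$ ($A{\left(O \right)} = O \frac{1}{1483} = \frac{O}{1483}$)
$\frac{1059406}{376168} + \frac{A{\left(463 - 541 \right)} + 1819780}{240839} = \frac{1059406}{376168} + \frac{\frac{463 - 541}{1483} + 1819780}{240839} = 1059406 \cdot \frac{1}{376168} + \left(\frac{463 - 541}{1483} + 1819780\right) \frac{1}{240839} = \frac{529703}{188084} + \left(\frac{1}{1483} \left(-78\right) + 1819780\right) \frac{1}{240839} = \frac{529703}{188084} + \left(- \frac{78}{1483} + 1819780\right) \frac{1}{240839} = \frac{529703}{188084} + \frac{2698733662}{1483} \cdot \frac{1}{240839} = \frac{529703}{188084} + \frac{2698733662}{357164237} = \frac{696779589915219}{67176878351908}$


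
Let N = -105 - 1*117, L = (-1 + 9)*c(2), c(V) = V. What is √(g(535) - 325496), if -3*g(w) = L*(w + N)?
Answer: 2*I*√736122/3 ≈ 571.98*I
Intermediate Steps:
L = 16 (L = (-1 + 9)*2 = 8*2 = 16)
N = -222 (N = -105 - 117 = -222)
g(w) = 1184 - 16*w/3 (g(w) = -16*(w - 222)/3 = -16*(-222 + w)/3 = -(-3552 + 16*w)/3 = 1184 - 16*w/3)
√(g(535) - 325496) = √((1184 - 16/3*535) - 325496) = √((1184 - 8560/3) - 325496) = √(-5008/3 - 325496) = √(-981496/3) = 2*I*√736122/3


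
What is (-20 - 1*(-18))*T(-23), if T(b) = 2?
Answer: -4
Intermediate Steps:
(-20 - 1*(-18))*T(-23) = (-20 - 1*(-18))*2 = (-20 + 18)*2 = -2*2 = -4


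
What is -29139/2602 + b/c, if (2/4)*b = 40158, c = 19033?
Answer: -345620355/49523866 ≈ -6.9789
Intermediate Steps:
b = 80316 (b = 2*40158 = 80316)
-29139/2602 + b/c = -29139/2602 + 80316/19033 = -345620355/49523866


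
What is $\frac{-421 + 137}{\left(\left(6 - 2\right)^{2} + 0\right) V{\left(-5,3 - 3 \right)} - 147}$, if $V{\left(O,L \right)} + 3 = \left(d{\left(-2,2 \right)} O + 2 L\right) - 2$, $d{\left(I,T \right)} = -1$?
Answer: $\frac{284}{147} \approx 1.932$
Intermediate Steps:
$V{\left(O,L \right)} = -5 - O + 2 L$ ($V{\left(O,L \right)} = -3 - \left(2 + O - 2 L\right) = -5 - O + 2 L$)
$\frac{-421 + 137}{\left(\left(6 - 2\right)^{2} + 0\right) V{\left(-5,3 - 3 \right)} - 147} = \frac{-421 + 137}{\left(\left(6 - 2\right)^{2} + 0\right) \left(-5 - -5 + 2 \left(3 - 3\right)\right) - 147} = - \frac{284}{\left(4^{2} + 0\right) \left(-5 + 5 + 2 \left(3 - 3\right)\right) - 147} = - \frac{284}{\left(16 + 0\right) \left(-5 + 5 + 2 \cdot 0\right) - 147} = - \frac{284}{16 \left(-5 + 5 + 0\right) - 147} = - \frac{284}{16 \cdot 0 - 147} = - \frac{284}{0 - 147} = - \frac{284}{-147} = \left(-284\right) \left(- \frac{1}{147}\right) = \frac{284}{147}$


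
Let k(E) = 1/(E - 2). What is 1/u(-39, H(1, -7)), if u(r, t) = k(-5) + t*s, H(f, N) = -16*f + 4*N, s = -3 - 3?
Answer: 7/1847 ≈ 0.0037899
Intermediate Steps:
s = -6
k(E) = 1/(-2 + E)
u(r, t) = -1/7 - 6*t (u(r, t) = 1/(-2 - 5) + t*(-6) = 1/(-7) - 6*t = -1/7 - 6*t)
1/u(-39, H(1, -7)) = 1/(-1/7 - 6*(-16*1 + 4*(-7))) = 1/(-1/7 - 6*(-16 - 28)) = 1/(-1/7 - 6*(-44)) = 1/(-1/7 + 264) = 1/(1847/7) = 7/1847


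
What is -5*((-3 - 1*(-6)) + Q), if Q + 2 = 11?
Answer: -60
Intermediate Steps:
Q = 9 (Q = -2 + 11 = 9)
-5*((-3 - 1*(-6)) + Q) = -5*((-3 - 1*(-6)) + 9) = -5*((-3 + 6) + 9) = -5*(3 + 9) = -5*12 = -60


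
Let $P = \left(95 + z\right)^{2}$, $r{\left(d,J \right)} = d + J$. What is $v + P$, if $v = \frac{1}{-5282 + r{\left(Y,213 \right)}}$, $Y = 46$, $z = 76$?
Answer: $\frac{146877542}{5023} \approx 29241.0$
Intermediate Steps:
$r{\left(d,J \right)} = J + d$
$v = - \frac{1}{5023}$ ($v = \frac{1}{-5282 + \left(213 + 46\right)} = \frac{1}{-5282 + 259} = \frac{1}{-5023} = - \frac{1}{5023} \approx -0.00019908$)
$P = 29241$ ($P = \left(95 + 76\right)^{2} = 171^{2} = 29241$)
$v + P = - \frac{1}{5023} + 29241 = \frac{146877542}{5023}$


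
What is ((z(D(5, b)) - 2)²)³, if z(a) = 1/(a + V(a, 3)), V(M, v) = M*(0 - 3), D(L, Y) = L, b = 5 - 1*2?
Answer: 85766121/1000000 ≈ 85.766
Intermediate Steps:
b = 3 (b = 5 - 2 = 3)
V(M, v) = -3*M (V(M, v) = M*(-3) = -3*M)
z(a) = -1/(2*a) (z(a) = 1/(a - 3*a) = 1/(-2*a) = -1/(2*a))
((z(D(5, b)) - 2)²)³ = ((-½/5 - 2)²)³ = ((-½*⅕ - 2)²)³ = ((-⅒ - 2)²)³ = ((-21/10)²)³ = (441/100)³ = 85766121/1000000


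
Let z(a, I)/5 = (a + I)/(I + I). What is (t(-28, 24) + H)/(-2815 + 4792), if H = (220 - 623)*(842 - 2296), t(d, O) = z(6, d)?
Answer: 5468997/18452 ≈ 296.39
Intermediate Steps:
z(a, I) = 5*(I + a)/(2*I) (z(a, I) = 5*((a + I)/(I + I)) = 5*((I + a)/((2*I))) = 5*((I + a)*(1/(2*I))) = 5*((I + a)/(2*I)) = 5*(I + a)/(2*I))
t(d, O) = 5*(6 + d)/(2*d) (t(d, O) = 5*(d + 6)/(2*d) = 5*(6 + d)/(2*d))
H = 585962 (H = -403*(-1454) = 585962)
(t(-28, 24) + H)/(-2815 + 4792) = ((5/2 + 15/(-28)) + 585962)/(-2815 + 4792) = ((5/2 + 15*(-1/28)) + 585962)/1977 = ((5/2 - 15/28) + 585962)*(1/1977) = (55/28 + 585962)*(1/1977) = (16406991/28)*(1/1977) = 5468997/18452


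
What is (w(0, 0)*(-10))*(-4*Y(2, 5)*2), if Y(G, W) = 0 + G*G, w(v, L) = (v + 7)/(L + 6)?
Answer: 1120/3 ≈ 373.33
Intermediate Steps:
w(v, L) = (7 + v)/(6 + L)
Y(G, W) = G² (Y(G, W) = 0 + G² = G²)
(w(0, 0)*(-10))*(-4*Y(2, 5)*2) = (((7 + 0)/(6 + 0))*(-10))*(-4*2²*2) = ((7/6)*(-10))*(-4*4*2) = (((⅙)*7)*(-10))*(-16*2) = ((7/6)*(-10))*(-32) = -35/3*(-32) = 1120/3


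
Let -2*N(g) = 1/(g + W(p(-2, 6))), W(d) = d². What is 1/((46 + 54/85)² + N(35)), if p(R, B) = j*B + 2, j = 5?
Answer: 15302550/33280753703 ≈ 0.00045980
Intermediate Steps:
p(R, B) = 2 + 5*B (p(R, B) = 5*B + 2 = 2 + 5*B)
N(g) = -1/(2*(1024 + g)) (N(g) = -1/(2*(g + (2 + 5*6)²)) = -1/(2*(g + (2 + 30)²)) = -1/(2*(g + 32²)) = -1/(2*(g + 1024)) = -1/(2*(1024 + g)))
1/((46 + 54/85)² + N(35)) = 1/((46 + 54/85)² - 1/(2048 + 2*35)) = 1/((46 + 54*(1/85))² - 1/(2048 + 70)) = 1/((46 + 54/85)² - 1/2118) = 1/((3964/85)² - 1*1/2118) = 1/(15713296/7225 - 1/2118) = 1/(33280753703/15302550) = 15302550/33280753703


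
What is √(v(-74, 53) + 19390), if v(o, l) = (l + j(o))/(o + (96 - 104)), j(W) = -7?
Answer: √32593647/41 ≈ 139.25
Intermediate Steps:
v(o, l) = (-7 + l)/(-8 + o) (v(o, l) = (l - 7)/(o + (96 - 104)) = (-7 + l)/(o - 8) = (-7 + l)/(-8 + o))
√(v(-74, 53) + 19390) = √((-7 + 53)/(-8 - 74) + 19390) = √(46/(-82) + 19390) = √(-1/82*46 + 19390) = √(-23/41 + 19390) = √(794967/41) = √32593647/41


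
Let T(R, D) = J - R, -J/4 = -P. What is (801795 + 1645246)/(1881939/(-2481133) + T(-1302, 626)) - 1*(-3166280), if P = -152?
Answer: 5452150174257093/1720024363 ≈ 3.1698e+6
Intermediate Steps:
J = -608 (J = -(-4)*(-152) = -4*152 = -608)
T(R, D) = -608 - R
(801795 + 1645246)/(1881939/(-2481133) + T(-1302, 626)) - 1*(-3166280) = (801795 + 1645246)/(1881939/(-2481133) + (-608 - 1*(-1302))) - 1*(-3166280) = 2447041/(1881939*(-1/2481133) + (-608 + 1302)) + 3166280 = 2447041/(-1881939/2481133 + 694) + 3166280 = 2447041/(1720024363/2481133) + 3166280 = 2447041*(2481133/1720024363) + 3166280 = 6071434177453/1720024363 + 3166280 = 5452150174257093/1720024363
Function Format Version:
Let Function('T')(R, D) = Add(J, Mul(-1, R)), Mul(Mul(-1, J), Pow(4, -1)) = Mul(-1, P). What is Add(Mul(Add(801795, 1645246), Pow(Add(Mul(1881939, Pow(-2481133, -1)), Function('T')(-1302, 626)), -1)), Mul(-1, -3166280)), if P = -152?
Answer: Rational(5452150174257093, 1720024363) ≈ 3.1698e+6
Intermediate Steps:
J = -608 (J = Mul(-4, Mul(-1, -152)) = Mul(-4, 152) = -608)
Function('T')(R, D) = Add(-608, Mul(-1, R))
Add(Mul(Add(801795, 1645246), Pow(Add(Mul(1881939, Pow(-2481133, -1)), Function('T')(-1302, 626)), -1)), Mul(-1, -3166280)) = Add(Mul(Add(801795, 1645246), Pow(Add(Mul(1881939, Pow(-2481133, -1)), Add(-608, Mul(-1, -1302))), -1)), Mul(-1, -3166280)) = Add(Mul(2447041, Pow(Add(Mul(1881939, Rational(-1, 2481133)), Add(-608, 1302)), -1)), 3166280) = Add(Mul(2447041, Pow(Add(Rational(-1881939, 2481133), 694), -1)), 3166280) = Add(Mul(2447041, Pow(Rational(1720024363, 2481133), -1)), 3166280) = Add(Mul(2447041, Rational(2481133, 1720024363)), 3166280) = Add(Rational(6071434177453, 1720024363), 3166280) = Rational(5452150174257093, 1720024363)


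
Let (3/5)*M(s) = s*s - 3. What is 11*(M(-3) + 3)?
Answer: 143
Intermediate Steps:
M(s) = -5 + 5*s**2/3 (M(s) = 5*(s*s - 3)/3 = 5*(s**2 - 3)/3 = 5*(-3 + s**2)/3 = -5 + 5*s**2/3)
11*(M(-3) + 3) = 11*((-5 + (5/3)*(-3)**2) + 3) = 11*((-5 + (5/3)*9) + 3) = 11*((-5 + 15) + 3) = 11*(10 + 3) = 11*13 = 143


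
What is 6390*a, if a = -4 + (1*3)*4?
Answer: 51120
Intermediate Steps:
a = 8 (a = -4 + 3*4 = -4 + 12 = 8)
6390*a = 6390*8 = 51120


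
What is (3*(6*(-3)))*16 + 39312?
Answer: 38448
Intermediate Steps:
(3*(6*(-3)))*16 + 39312 = (3*(-18))*16 + 39312 = -54*16 + 39312 = -864 + 39312 = 38448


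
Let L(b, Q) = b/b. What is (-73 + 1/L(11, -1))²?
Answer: 5184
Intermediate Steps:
L(b, Q) = 1
(-73 + 1/L(11, -1))² = (-73 + 1/1)² = (-73 + 1)² = (-72)² = 5184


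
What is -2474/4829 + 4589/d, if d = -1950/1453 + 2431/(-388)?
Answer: -961829173482/1593140219 ≈ -603.73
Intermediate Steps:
d = -4288843/563764 (d = -1950*1/1453 + 2431*(-1/388) = -1950/1453 - 2431/388 = -4288843/563764 ≈ -7.6075)
-2474/4829 + 4589/d = -2474/4829 + 4589/(-4288843/563764) = -2474*1/4829 + 4589*(-563764/4288843) = -2474/4829 - 199008692/329911 = -961829173482/1593140219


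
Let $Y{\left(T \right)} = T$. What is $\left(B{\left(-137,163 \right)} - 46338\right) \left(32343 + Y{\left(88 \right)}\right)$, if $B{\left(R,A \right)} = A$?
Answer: $-1497501425$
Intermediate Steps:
$\left(B{\left(-137,163 \right)} - 46338\right) \left(32343 + Y{\left(88 \right)}\right) = \left(163 - 46338\right) \left(32343 + 88\right) = \left(-46175\right) 32431 = -1497501425$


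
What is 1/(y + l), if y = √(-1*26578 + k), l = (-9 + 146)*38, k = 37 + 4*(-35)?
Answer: 5206/27129117 - I*√26681/27129117 ≈ 0.0001919 - 6.021e-6*I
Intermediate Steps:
k = -103 (k = 37 - 140 = -103)
l = 5206 (l = 137*38 = 5206)
y = I*√26681 (y = √(-1*26578 - 103) = √(-26578 - 103) = √(-26681) = I*√26681 ≈ 163.34*I)
1/(y + l) = 1/(I*√26681 + 5206) = 1/(5206 + I*√26681)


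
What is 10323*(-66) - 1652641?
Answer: -2333959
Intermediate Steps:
10323*(-66) - 1652641 = -681318 - 1652641 = -2333959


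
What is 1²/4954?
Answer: 1/4954 ≈ 0.00020186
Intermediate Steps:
1²/4954 = 1*(1/4954) = 1/4954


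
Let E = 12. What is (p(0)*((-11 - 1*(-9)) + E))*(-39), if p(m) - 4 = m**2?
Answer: -1560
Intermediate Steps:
p(m) = 4 + m**2
(p(0)*((-11 - 1*(-9)) + E))*(-39) = ((4 + 0**2)*((-11 - 1*(-9)) + 12))*(-39) = ((4 + 0)*((-11 + 9) + 12))*(-39) = (4*(-2 + 12))*(-39) = (4*10)*(-39) = 40*(-39) = -1560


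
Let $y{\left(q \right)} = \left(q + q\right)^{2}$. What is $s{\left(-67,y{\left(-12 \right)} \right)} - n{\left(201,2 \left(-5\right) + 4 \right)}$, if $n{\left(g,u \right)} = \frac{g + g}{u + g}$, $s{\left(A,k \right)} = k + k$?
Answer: $\frac{74746}{65} \approx 1149.9$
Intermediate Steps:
$y{\left(q \right)} = 4 q^{2}$ ($y{\left(q \right)} = \left(2 q\right)^{2} = 4 q^{2}$)
$s{\left(A,k \right)} = 2 k$
$n{\left(g,u \right)} = \frac{2 g}{g + u}$
$s{\left(-67,y{\left(-12 \right)} \right)} - n{\left(201,2 \left(-5\right) + 4 \right)} = 2 \cdot 4 \left(-12\right)^{2} - 2 \cdot 201 \frac{1}{201 + \left(2 \left(-5\right) + 4\right)} = 2 \cdot 4 \cdot 144 - 2 \cdot 201 \frac{1}{201 + \left(-10 + 4\right)} = 2 \cdot 576 - 2 \cdot 201 \frac{1}{201 - 6} = 1152 - 2 \cdot 201 \cdot \frac{1}{195} = 1152 - \frac{134}{65} = \frac{74746}{65}$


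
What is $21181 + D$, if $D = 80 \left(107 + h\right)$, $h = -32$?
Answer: $27181$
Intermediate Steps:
$D = 6000$ ($D = 80 \left(107 - 32\right) = 80 \cdot 75 = 6000$)
$21181 + D = 21181 + 6000 = 27181$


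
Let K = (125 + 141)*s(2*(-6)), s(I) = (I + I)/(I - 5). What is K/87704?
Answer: 42/9809 ≈ 0.0042818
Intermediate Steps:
s(I) = 2*I/(-5 + I) (s(I) = (2*I)/(-5 + I) = 2*I/(-5 + I))
K = 6384/17 (K = (125 + 141)*(2*(2*(-6))/(-5 + 2*(-6))) = 266*(2*(-12)/(-5 - 12)) = 266*(2*(-12)/(-17)) = 266*(2*(-12)*(-1/17)) = 266*(24/17) = 6384/17 ≈ 375.53)
K/87704 = (6384/17)/87704 = (6384/17)*(1/87704) = 42/9809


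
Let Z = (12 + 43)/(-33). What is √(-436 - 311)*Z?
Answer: -5*I*√83 ≈ -45.552*I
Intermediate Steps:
Z = -5/3 (Z = 55*(-1/33) = -5/3 ≈ -1.6667)
√(-436 - 311)*Z = √(-436 - 311)*(-5/3) = √(-747)*(-5/3) = (3*I*√83)*(-5/3) = -5*I*√83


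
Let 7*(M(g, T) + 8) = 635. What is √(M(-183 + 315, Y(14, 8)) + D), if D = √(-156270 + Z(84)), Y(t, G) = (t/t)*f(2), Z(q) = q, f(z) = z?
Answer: √(4053 + 147*I*√17354)/7 ≈ 15.596 + 12.67*I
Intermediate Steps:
Y(t, G) = 2 (Y(t, G) = (t/t)*2 = 1*2 = 2)
M(g, T) = 579/7 (M(g, T) = -8 + (⅐)*635 = -8 + 635/7 = 579/7)
D = 3*I*√17354 (D = √(-156270 + 84) = √(-156186) = 3*I*√17354 ≈ 395.2*I)
√(M(-183 + 315, Y(14, 8)) + D) = √(579/7 + 3*I*√17354)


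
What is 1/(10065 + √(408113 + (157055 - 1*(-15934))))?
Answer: 10065/100723123 - √581102/100723123 ≈ 9.2359e-5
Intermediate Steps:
1/(10065 + √(408113 + (157055 - 1*(-15934)))) = 1/(10065 + √(408113 + (157055 + 15934))) = 1/(10065 + √(408113 + 172989)) = 1/(10065 + √581102)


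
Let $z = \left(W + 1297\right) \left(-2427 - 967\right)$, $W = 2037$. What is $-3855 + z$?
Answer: $-11319451$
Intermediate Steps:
$z = -11315596$ ($z = \left(2037 + 1297\right) \left(-2427 - 967\right) = 3334 \left(-3394\right) = -11315596$)
$-3855 + z = -3855 - 11315596 = -11319451$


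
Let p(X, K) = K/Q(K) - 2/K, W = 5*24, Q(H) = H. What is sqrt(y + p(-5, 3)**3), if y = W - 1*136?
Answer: I*sqrt(1293)/9 ≈ 3.9954*I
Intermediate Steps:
W = 120
p(X, K) = 1 - 2/K (p(X, K) = K/K - 2/K = 1 - 2/K)
y = -16 (y = 120 - 1*136 = 120 - 136 = -16)
sqrt(y + p(-5, 3)**3) = sqrt(-16 + ((-2 + 3)/3)**3) = sqrt(-16 + ((1/3)*1)**3) = sqrt(-16 + (1/3)**3) = sqrt(-16 + 1/27) = sqrt(-431/27) = I*sqrt(1293)/9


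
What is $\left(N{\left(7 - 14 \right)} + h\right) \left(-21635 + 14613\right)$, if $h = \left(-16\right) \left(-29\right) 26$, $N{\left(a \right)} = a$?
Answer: $-84664254$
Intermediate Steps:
$h = 12064$ ($h = 464 \cdot 26 = 12064$)
$\left(N{\left(7 - 14 \right)} + h\right) \left(-21635 + 14613\right) = \left(\left(7 - 14\right) + 12064\right) \left(-21635 + 14613\right) = \left(\left(7 - 14\right) + 12064\right) \left(-7022\right) = \left(-7 + 12064\right) \left(-7022\right) = 12057 \left(-7022\right) = -84664254$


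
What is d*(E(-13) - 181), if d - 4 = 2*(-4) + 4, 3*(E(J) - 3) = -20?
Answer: 0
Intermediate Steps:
E(J) = -11/3 (E(J) = 3 + (1/3)*(-20) = 3 - 20/3 = -11/3)
d = 0 (d = 4 + (2*(-4) + 4) = 4 + (-8 + 4) = 4 - 4 = 0)
d*(E(-13) - 181) = 0*(-11/3 - 181) = 0*(-554/3) = 0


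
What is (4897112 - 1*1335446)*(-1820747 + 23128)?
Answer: -6402518473254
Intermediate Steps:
(4897112 - 1*1335446)*(-1820747 + 23128) = (4897112 - 1335446)*(-1797619) = 3561666*(-1797619) = -6402518473254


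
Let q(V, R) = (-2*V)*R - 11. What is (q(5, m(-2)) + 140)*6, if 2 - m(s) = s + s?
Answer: 414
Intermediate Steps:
m(s) = 2 - 2*s (m(s) = 2 - (s + s) = 2 - 2*s)
q(V, R) = -11 - 2*R*V (q(V, R) = -2*R*V - 11 = -11 - 2*R*V)
(q(5, m(-2)) + 140)*6 = ((-11 - 2*(2 - 2*(-2))*5) + 140)*6 = ((-11 - 2*(2 + 4)*5) + 140)*6 = ((-11 - 2*6*5) + 140)*6 = ((-11 - 60) + 140)*6 = (-71 + 140)*6 = 69*6 = 414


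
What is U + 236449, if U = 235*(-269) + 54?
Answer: 173288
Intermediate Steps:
U = -63161 (U = -63215 + 54 = -63161)
U + 236449 = -63161 + 236449 = 173288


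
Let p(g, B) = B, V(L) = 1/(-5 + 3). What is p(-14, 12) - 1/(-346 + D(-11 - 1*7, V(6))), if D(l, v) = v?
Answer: 8318/693 ≈ 12.003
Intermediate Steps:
V(L) = -1/2 (V(L) = 1/(-2) = -1/2)
p(-14, 12) - 1/(-346 + D(-11 - 1*7, V(6))) = 12 - 1/(-346 - 1/2) = 12 - 1/(-693/2) = 12 - 1*(-2/693) = 12 + 2/693 = 8318/693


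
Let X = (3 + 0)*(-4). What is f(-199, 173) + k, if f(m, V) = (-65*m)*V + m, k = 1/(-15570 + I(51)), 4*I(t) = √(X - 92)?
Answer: 1084878608145888/484849813 - I*√26/484849813 ≈ 2.2376e+6 - 1.0517e-8*I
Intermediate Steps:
X = -12 (X = 3*(-4) = -12)
I(t) = I*√26/2 (I(t) = √(-12 - 92)/4 = √(-104)/4 = (2*I*√26)/4 = I*√26/2)
k = 1/(-15570 + I*√26/2) ≈ -6.4226e-5 - 1.1e-8*I
f(m, V) = m - 65*V*m (f(m, V) = -65*V*m + m = m - 65*V*m)
f(-199, 173) + k = -199*(1 - 65*173) + (-31140/484849813 - I*√26/484849813) = -199*(1 - 11245) + (-31140/484849813 - I*√26/484849813) = -199*(-11244) + (-31140/484849813 - I*√26/484849813) = 2237556 + (-31140/484849813 - I*√26/484849813) = 1084878608145888/484849813 - I*√26/484849813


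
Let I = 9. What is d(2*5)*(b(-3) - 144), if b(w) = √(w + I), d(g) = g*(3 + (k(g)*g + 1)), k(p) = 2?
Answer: -34560 + 240*√6 ≈ -33972.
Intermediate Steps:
d(g) = g*(4 + 2*g) (d(g) = g*(3 + (2*g + 1)) = g*(3 + (1 + 2*g)) = g*(4 + 2*g))
b(w) = √(9 + w) (b(w) = √(w + 9) = √(9 + w))
d(2*5)*(b(-3) - 144) = (2*(2*5)*(2 + 2*5))*(√(9 - 3) - 144) = (2*10*(2 + 10))*(√6 - 144) = (2*10*12)*(-144 + √6) = 240*(-144 + √6) = -34560 + 240*√6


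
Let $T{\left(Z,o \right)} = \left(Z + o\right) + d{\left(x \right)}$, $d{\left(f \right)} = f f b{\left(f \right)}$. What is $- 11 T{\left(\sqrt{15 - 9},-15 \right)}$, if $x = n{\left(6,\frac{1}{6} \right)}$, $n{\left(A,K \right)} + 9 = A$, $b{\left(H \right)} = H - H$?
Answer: $165 - 11 \sqrt{6} \approx 138.06$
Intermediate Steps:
$b{\left(H \right)} = 0$
$n{\left(A,K \right)} = -9 + A$
$x = -3$ ($x = -9 + 6 = -3$)
$d{\left(f \right)} = 0$ ($d{\left(f \right)} = f f 0 = f^{2} \cdot 0 = 0$)
$T{\left(Z,o \right)} = Z + o$ ($T{\left(Z,o \right)} = \left(Z + o\right) + 0 = Z + o$)
$- 11 T{\left(\sqrt{15 - 9},-15 \right)} = - 11 \left(\sqrt{15 - 9} - 15\right) = - 11 \left(\sqrt{6} - 15\right) = - 11 \left(-15 + \sqrt{6}\right) = 165 - 11 \sqrt{6}$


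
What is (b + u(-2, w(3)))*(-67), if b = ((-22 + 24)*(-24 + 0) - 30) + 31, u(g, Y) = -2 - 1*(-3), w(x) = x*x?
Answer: 3082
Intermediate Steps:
w(x) = x²
u(g, Y) = 1 (u(g, Y) = -2 + 3 = 1)
b = -47 (b = (2*(-24) - 30) + 31 = (-48 - 30) + 31 = -78 + 31 = -47)
(b + u(-2, w(3)))*(-67) = (-47 + 1)*(-67) = -46*(-67) = 3082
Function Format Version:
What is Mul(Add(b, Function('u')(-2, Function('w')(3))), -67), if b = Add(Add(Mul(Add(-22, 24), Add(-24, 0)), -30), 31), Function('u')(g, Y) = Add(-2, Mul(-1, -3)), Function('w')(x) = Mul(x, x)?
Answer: 3082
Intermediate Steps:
Function('w')(x) = Pow(x, 2)
Function('u')(g, Y) = 1 (Function('u')(g, Y) = Add(-2, 3) = 1)
b = -47 (b = Add(Add(Mul(2, -24), -30), 31) = Add(Add(-48, -30), 31) = Add(-78, 31) = -47)
Mul(Add(b, Function('u')(-2, Function('w')(3))), -67) = Mul(Add(-47, 1), -67) = Mul(-46, -67) = 3082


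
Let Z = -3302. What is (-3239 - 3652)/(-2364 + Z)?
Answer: 6891/5666 ≈ 1.2162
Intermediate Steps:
(-3239 - 3652)/(-2364 + Z) = (-3239 - 3652)/(-2364 - 3302) = -6891/(-5666) = -6891*(-1/5666) = 6891/5666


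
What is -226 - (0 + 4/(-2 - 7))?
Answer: -2030/9 ≈ -225.56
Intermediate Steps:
-226 - (0 + 4/(-2 - 7)) = -226 - (0 + 4/(-9)) = -226 - (0 - 1/9*4) = -226 - (0 - 4/9) = -226 - 1*(-4/9) = -226 + 4/9 = -2030/9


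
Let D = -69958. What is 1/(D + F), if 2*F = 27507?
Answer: -2/112409 ≈ -1.7792e-5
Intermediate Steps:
F = 27507/2 (F = (½)*27507 = 27507/2 ≈ 13754.)
1/(D + F) = 1/(-69958 + 27507/2) = 1/(-112409/2) = -2/112409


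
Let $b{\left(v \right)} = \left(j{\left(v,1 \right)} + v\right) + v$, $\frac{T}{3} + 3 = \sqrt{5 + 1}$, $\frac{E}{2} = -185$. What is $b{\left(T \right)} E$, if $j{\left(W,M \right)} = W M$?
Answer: $9990 - 3330 \sqrt{6} \approx 1833.2$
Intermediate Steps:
$j{\left(W,M \right)} = M W$
$E = -370$ ($E = 2 \left(-185\right) = -370$)
$T = -9 + 3 \sqrt{6}$ ($T = -9 + 3 \sqrt{5 + 1} = -9 + 3 \sqrt{6} \approx -1.6515$)
$b{\left(v \right)} = 3 v$ ($b{\left(v \right)} = \left(1 v + v\right) + v = \left(v + v\right) + v = 2 v + v = 3 v$)
$b{\left(T \right)} E = 3 \left(-9 + 3 \sqrt{6}\right) \left(-370\right) = \left(-27 + 9 \sqrt{6}\right) \left(-370\right) = 9990 - 3330 \sqrt{6}$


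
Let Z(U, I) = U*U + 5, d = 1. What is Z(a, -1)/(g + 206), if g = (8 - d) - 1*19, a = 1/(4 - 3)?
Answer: 3/97 ≈ 0.030928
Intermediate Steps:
a = 1 (a = 1/1 = 1)
Z(U, I) = 5 + U² (Z(U, I) = U² + 5 = 5 + U²)
g = -12 (g = (8 - 1*1) - 1*19 = (8 - 1) - 19 = 7 - 19 = -12)
Z(a, -1)/(g + 206) = (5 + 1²)/(-12 + 206) = (5 + 1)/194 = 6*(1/194) = 3/97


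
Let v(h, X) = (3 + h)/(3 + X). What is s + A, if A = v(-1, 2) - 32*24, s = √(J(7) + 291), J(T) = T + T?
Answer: -3838/5 + √305 ≈ -750.14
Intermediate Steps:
J(T) = 2*T
v(h, X) = (3 + h)/(3 + X)
s = √305 (s = √(2*7 + 291) = √(14 + 291) = √305 ≈ 17.464)
A = -3838/5 (A = (3 - 1)/(3 + 2) - 32*24 = 2/5 - 768 = (⅕)*2 - 768 = ⅖ - 768 = -3838/5 ≈ -767.60)
s + A = √305 - 3838/5 = -3838/5 + √305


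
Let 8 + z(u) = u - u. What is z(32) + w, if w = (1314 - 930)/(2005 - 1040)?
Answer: -7336/965 ≈ -7.6021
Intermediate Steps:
z(u) = -8 (z(u) = -8 + (u - u) = -8 + 0 = -8)
w = 384/965 ≈ 0.39793
z(32) + w = -8 + 384/965 = -7336/965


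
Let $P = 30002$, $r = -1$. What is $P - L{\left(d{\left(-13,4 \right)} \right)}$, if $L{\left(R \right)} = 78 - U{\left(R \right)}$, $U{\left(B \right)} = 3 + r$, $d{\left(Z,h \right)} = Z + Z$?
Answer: $29926$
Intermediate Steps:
$d{\left(Z,h \right)} = 2 Z$
$U{\left(B \right)} = 2$ ($U{\left(B \right)} = 3 - 1 = 2$)
$L{\left(R \right)} = 76$ ($L{\left(R \right)} = 78 - 2 = 76$)
$P - L{\left(d{\left(-13,4 \right)} \right)} = 30002 - 76 = 29926$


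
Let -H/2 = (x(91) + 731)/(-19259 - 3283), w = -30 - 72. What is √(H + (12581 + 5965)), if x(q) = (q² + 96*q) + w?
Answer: 2*√226470413/221 ≈ 136.19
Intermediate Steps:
w = -102
x(q) = -102 + q² + 96*q (x(q) = (q² + 96*q) - 102 = -102 + q² + 96*q)
H = 346/221 (H = -2*((-102 + 91² + 96*91) + 731)/(-19259 - 3283) = -2*((-102 + 8281 + 8736) + 731)/(-22542) = -2*(16915 + 731)*(-1)/22542 = -35292*(-1)/22542 = -2*(-173/221) = 346/221 ≈ 1.5656)
√(H + (12581 + 5965)) = √(346/221 + (12581 + 5965)) = √(346/221 + 18546) = √(4099012/221) = 2*√226470413/221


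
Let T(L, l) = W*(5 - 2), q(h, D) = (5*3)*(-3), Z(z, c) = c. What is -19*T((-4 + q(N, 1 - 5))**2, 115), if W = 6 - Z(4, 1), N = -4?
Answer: -285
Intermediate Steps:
q(h, D) = -45 (q(h, D) = 15*(-3) = -45)
W = 5 (W = 6 - 1*1 = 6 - 1 = 5)
T(L, l) = 15 (T(L, l) = 5*(5 - 2) = 5*3 = 15)
-19*T((-4 + q(N, 1 - 5))**2, 115) = -19*15 = -285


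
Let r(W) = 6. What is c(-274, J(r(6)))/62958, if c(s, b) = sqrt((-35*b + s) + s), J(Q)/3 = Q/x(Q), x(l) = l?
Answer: I*sqrt(653)/62958 ≈ 0.00040589*I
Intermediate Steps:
J(Q) = 3 (J(Q) = 3*(Q/Q) = 3*1 = 3)
c(s, b) = sqrt(-35*b + 2*s) (c(s, b) = sqrt((s - 35*b) + s) = sqrt(-35*b + 2*s))
c(-274, J(r(6)))/62958 = sqrt(-35*3 + 2*(-274))/62958 = sqrt(-105 - 548)*(1/62958) = sqrt(-653)*(1/62958) = (I*sqrt(653))*(1/62958) = I*sqrt(653)/62958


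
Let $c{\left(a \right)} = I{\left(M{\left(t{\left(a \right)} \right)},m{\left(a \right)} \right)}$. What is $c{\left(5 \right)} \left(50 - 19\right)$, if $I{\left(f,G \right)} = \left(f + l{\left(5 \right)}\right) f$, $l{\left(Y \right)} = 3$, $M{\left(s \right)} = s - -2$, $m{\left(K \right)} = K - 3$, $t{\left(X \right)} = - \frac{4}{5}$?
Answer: $\frac{3906}{25} \approx 156.24$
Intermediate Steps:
$t{\left(X \right)} = - \frac{4}{5}$ ($t{\left(X \right)} = \left(-4\right) \frac{1}{5} = - \frac{4}{5}$)
$m{\left(K \right)} = -3 + K$
$M{\left(s \right)} = 2 + s$ ($M{\left(s \right)} = s + 2 = 2 + s$)
$I{\left(f,G \right)} = f \left(3 + f\right)$ ($I{\left(f,G \right)} = \left(f + 3\right) f = \left(3 + f\right) f = f \left(3 + f\right)$)
$c{\left(a \right)} = \frac{126}{25}$ ($c{\left(a \right)} = \left(2 - \frac{4}{5}\right) \left(3 + \left(2 - \frac{4}{5}\right)\right) = \frac{6 \left(3 + \frac{6}{5}\right)}{5} = \frac{6}{5} \cdot \frac{21}{5} = \frac{126}{25}$)
$c{\left(5 \right)} \left(50 - 19\right) = \frac{126 \left(50 - 19\right)}{25} = \frac{126}{25} \cdot 31 = \frac{3906}{25}$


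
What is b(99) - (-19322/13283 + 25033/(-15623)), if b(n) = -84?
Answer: -16797325011/207520309 ≈ -80.943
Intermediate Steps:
b(99) - (-19322/13283 + 25033/(-15623)) = -84 - (-19322/13283 + 25033/(-15623)) = -84 - (-19322*1/13283 + 25033*(-1/15623)) = -84 - (-19322/13283 - 25033/15623) = -84 - 1*(-634380945/207520309) = -84 + 634380945/207520309 = -16797325011/207520309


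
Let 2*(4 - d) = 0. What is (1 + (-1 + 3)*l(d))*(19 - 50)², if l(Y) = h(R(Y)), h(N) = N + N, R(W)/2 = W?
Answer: 31713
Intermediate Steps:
d = 4 (d = 4 - ½*0 = 4 + 0 = 4)
R(W) = 2*W
h(N) = 2*N
l(Y) = 4*Y (l(Y) = 2*(2*Y) = 4*Y)
(1 + (-1 + 3)*l(d))*(19 - 50)² = (1 + (-1 + 3)*(4*4))*(19 - 50)² = (1 + 2*16)*(-31)² = (1 + 32)*961 = 33*961 = 31713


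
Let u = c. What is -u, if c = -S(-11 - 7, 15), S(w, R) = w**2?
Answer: 324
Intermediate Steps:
c = -324 (c = -(-11 - 7)**2 = -1*(-18)**2 = -1*324 = -324)
u = -324
-u = -1*(-324) = 324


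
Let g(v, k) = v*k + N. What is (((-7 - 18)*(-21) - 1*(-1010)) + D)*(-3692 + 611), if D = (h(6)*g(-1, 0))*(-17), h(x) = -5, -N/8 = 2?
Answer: -539175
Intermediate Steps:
N = -16 (N = -8*2 = -16)
g(v, k) = -16 + k*v (g(v, k) = v*k - 16 = k*v - 16 = -16 + k*v)
D = -1360 (D = -5*(-16 + 0*(-1))*(-17) = -5*(-16 + 0)*(-17) = -5*(-16)*(-17) = 80*(-17) = -1360)
(((-7 - 18)*(-21) - 1*(-1010)) + D)*(-3692 + 611) = (((-7 - 18)*(-21) - 1*(-1010)) - 1360)*(-3692 + 611) = ((-25*(-21) + 1010) - 1360)*(-3081) = ((525 + 1010) - 1360)*(-3081) = (1535 - 1360)*(-3081) = 175*(-3081) = -539175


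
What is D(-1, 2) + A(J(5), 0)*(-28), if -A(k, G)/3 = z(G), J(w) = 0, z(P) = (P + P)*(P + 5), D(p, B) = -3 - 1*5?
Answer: -8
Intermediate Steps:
D(p, B) = -8 (D(p, B) = -3 - 5 = -8)
z(P) = 2*P*(5 + P) (z(P) = (2*P)*(5 + P) = 2*P*(5 + P))
A(k, G) = -6*G*(5 + G)
D(-1, 2) + A(J(5), 0)*(-28) = -8 - 6*0*(5 + 0)*(-28) = -8 - 6*0*5*(-28) = -8 + 0*(-28) = -8 + 0 = -8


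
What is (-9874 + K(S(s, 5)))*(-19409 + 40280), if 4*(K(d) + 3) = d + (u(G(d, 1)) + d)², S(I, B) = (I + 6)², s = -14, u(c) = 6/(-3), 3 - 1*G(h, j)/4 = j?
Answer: -185751900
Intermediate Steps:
G(h, j) = 12 - 4*j
u(c) = -2 (u(c) = 6*(-⅓) = -2)
S(I, B) = (6 + I)²
K(d) = -3 + d/4 + (-2 + d)²/4 (K(d) = -3 + (d + (-2 + d)²)/4 = -3 + (d/4 + (-2 + d)²/4) = -3 + d/4 + (-2 + d)²/4)
(-9874 + K(S(s, 5)))*(-19409 + 40280) = (-9874 + (-3 + (6 - 14)²/4 + (-2 + (6 - 14)²)²/4))*(-19409 + 40280) = (-9874 + (-3 + (¼)*(-8)² + (-2 + (-8)²)²/4))*20871 = (-9874 + (-3 + (¼)*64 + (-2 + 64)²/4))*20871 = (-9874 + (-3 + 16 + (¼)*62²))*20871 = (-9874 + (-3 + 16 + (¼)*3844))*20871 = (-9874 + (-3 + 16 + 961))*20871 = (-9874 + 974)*20871 = -8900*20871 = -185751900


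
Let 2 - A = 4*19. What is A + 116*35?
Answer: 3986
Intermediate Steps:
A = -74 (A = 2 - 4*19 = 2 - 1*76 = 2 - 76 = -74)
A + 116*35 = -74 + 116*35 = -74 + 4060 = 3986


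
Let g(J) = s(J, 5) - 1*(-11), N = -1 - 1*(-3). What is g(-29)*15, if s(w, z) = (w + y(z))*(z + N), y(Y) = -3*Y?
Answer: -4455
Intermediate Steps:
N = 2 (N = -1 + 3 = 2)
s(w, z) = (2 + z)*(w - 3*z) (s(w, z) = (w - 3*z)*(z + 2) = (w - 3*z)*(2 + z) = (2 + z)*(w - 3*z))
g(J) = -94 + 7*J (g(J) = (-6*5 - 3*5**2 + 2*J + J*5) - 1*(-11) = (-30 - 3*25 + 2*J + 5*J) + 11 = (-30 - 75 + 2*J + 5*J) + 11 = (-105 + 7*J) + 11 = -94 + 7*J)
g(-29)*15 = (-94 + 7*(-29))*15 = (-94 - 203)*15 = -297*15 = -4455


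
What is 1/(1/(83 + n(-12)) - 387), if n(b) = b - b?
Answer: -83/32120 ≈ -0.0025841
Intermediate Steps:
n(b) = 0
1/(1/(83 + n(-12)) - 387) = 1/(1/(83 + 0) - 387) = 1/(1/83 - 387) = 1/(-32120/83) = -83/32120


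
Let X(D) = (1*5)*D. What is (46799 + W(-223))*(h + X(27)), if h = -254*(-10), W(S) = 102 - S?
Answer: 126056700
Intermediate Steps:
h = 2540
X(D) = 5*D
(46799 + W(-223))*(h + X(27)) = (46799 + (102 - 1*(-223)))*(2540 + 5*27) = (46799 + (102 + 223))*(2540 + 135) = (46799 + 325)*2675 = 47124*2675 = 126056700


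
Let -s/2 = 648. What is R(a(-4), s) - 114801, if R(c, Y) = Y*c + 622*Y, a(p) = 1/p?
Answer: -920589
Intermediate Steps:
s = -1296 (s = -2*648 = -1296)
R(c, Y) = 622*Y + Y*c
R(a(-4), s) - 114801 = -1296*(622 + 1/(-4)) - 114801 = -1296*(622 - ¼) - 114801 = -1296*2487/4 - 114801 = -805788 - 114801 = -920589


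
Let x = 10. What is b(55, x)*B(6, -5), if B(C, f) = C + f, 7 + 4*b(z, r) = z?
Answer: 12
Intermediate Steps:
b(z, r) = -7/4 + z/4
b(55, x)*B(6, -5) = (-7/4 + (¼)*55)*(6 - 5) = (-7/4 + 55/4)*1 = 12*1 = 12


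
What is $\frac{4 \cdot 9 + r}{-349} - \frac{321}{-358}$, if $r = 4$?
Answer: $\frac{97709}{124942} \approx 0.78203$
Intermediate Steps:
$\frac{4 \cdot 9 + r}{-349} - \frac{321}{-358} = \frac{4 \cdot 9 + 4}{-349} - \frac{321}{-358} = \left(36 + 4\right) \left(- \frac{1}{349}\right) - - \frac{321}{358} = 40 \left(- \frac{1}{349}\right) + \frac{321}{358} = - \frac{40}{349} + \frac{321}{358} = \frac{97709}{124942}$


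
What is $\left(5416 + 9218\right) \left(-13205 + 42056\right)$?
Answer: $422205534$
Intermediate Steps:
$\left(5416 + 9218\right) \left(-13205 + 42056\right) = 14634 \cdot 28851 = 422205534$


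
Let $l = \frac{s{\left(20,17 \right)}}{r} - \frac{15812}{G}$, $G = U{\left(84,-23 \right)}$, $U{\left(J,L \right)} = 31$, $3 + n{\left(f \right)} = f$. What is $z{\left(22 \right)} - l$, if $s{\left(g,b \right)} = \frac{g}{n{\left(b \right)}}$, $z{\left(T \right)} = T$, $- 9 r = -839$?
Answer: $\frac{96866472}{182063} \approx 532.05$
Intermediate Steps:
$r = \frac{839}{9}$ ($r = \left(- \frac{1}{9}\right) \left(-839\right) = \frac{839}{9} \approx 93.222$)
$n{\left(f \right)} = -3 + f$
$s{\left(g,b \right)} = \frac{g}{-3 + b}$
$G = 31$
$l = - \frac{92861086}{182063}$ ($l = \frac{20 \frac{1}{-3 + 17}}{\frac{839}{9}} - \frac{15812}{31} = \frac{20}{14} \cdot \frac{9}{839} - \frac{15812}{31} = 20 \cdot \frac{1}{14} \cdot \frac{9}{839} - \frac{15812}{31} = \frac{10}{7} \cdot \frac{9}{839} - \frac{15812}{31} = \frac{90}{5873} - \frac{15812}{31} = - \frac{92861086}{182063} \approx -510.05$)
$z{\left(22 \right)} - l = 22 - - \frac{92861086}{182063} = 22 + \frac{92861086}{182063} = \frac{96866472}{182063}$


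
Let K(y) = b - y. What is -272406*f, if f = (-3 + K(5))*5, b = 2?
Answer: 8172180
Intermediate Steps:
K(y) = 2 - y
f = -30 (f = (-3 + (2 - 1*5))*5 = (-3 + (2 - 5))*5 = (-3 - 3)*5 = -6*5 = -30)
-272406*f = -272406*(-30) = 8172180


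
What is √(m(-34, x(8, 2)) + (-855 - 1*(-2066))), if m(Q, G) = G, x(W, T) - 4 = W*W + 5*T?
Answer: √1289 ≈ 35.903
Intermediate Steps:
x(W, T) = 4 + W² + 5*T (x(W, T) = 4 + (W*W + 5*T) = 4 + (W² + 5*T) = 4 + W² + 5*T)
√(m(-34, x(8, 2)) + (-855 - 1*(-2066))) = √((4 + 8² + 5*2) + (-855 - 1*(-2066))) = √((4 + 64 + 10) + (-855 + 2066)) = √(78 + 1211) = √1289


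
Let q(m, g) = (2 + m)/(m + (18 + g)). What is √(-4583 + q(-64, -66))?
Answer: 3*I*√399182/28 ≈ 67.694*I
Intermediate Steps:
q(m, g) = (2 + m)/(18 + g + m)
√(-4583 + q(-64, -66)) = √(-4583 + (2 - 64)/(18 - 66 - 64)) = √(-4583 - 62/(-112)) = √(-4583 - 1/112*(-62)) = √(-4583 + 31/56) = √(-256617/56) = 3*I*√399182/28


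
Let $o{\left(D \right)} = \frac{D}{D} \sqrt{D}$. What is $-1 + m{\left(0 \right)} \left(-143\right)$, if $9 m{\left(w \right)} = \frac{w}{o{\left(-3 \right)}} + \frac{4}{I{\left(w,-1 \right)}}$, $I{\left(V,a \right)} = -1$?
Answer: $\frac{563}{9} \approx 62.556$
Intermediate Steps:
$o{\left(D \right)} = \sqrt{D}$ ($o{\left(D \right)} = 1 \sqrt{D} = \sqrt{D}$)
$m{\left(w \right)} = - \frac{4}{9} - \frac{i w \sqrt{3}}{27}$ ($m{\left(w \right)} = \frac{\frac{w}{\sqrt{-3}} + \frac{4}{-1}}{9} = \frac{\frac{w}{i \sqrt{3}} + 4 \left(-1\right)}{9} = \frac{w \left(- \frac{i \sqrt{3}}{3}\right) - 4}{9} = \frac{- \frac{i w \sqrt{3}}{3} - 4}{9} = \frac{-4 - \frac{i w \sqrt{3}}{3}}{9} = - \frac{4}{9} - \frac{i w \sqrt{3}}{27}$)
$-1 + m{\left(0 \right)} \left(-143\right) = -1 + \left(- \frac{4}{9} - \frac{1}{27} i 0 \sqrt{3}\right) \left(-143\right) = -1 + \left(- \frac{4}{9} + 0\right) \left(-143\right) = -1 - - \frac{572}{9} = -1 + \frac{572}{9} = \frac{563}{9}$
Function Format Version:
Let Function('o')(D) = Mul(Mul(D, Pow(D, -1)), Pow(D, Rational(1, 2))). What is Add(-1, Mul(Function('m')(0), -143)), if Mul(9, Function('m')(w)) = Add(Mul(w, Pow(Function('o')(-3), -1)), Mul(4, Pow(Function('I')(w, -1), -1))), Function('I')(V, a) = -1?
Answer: Rational(563, 9) ≈ 62.556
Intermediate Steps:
Function('o')(D) = Pow(D, Rational(1, 2)) (Function('o')(D) = Mul(1, Pow(D, Rational(1, 2))) = Pow(D, Rational(1, 2)))
Function('m')(w) = Add(Rational(-4, 9), Mul(Rational(-1, 27), I, w, Pow(3, Rational(1, 2)))) (Function('m')(w) = Mul(Rational(1, 9), Add(Mul(w, Pow(Pow(-3, Rational(1, 2)), -1)), Mul(4, Pow(-1, -1)))) = Mul(Rational(1, 9), Add(Mul(w, Pow(Mul(I, Pow(3, Rational(1, 2))), -1)), Mul(4, -1))) = Mul(Rational(1, 9), Add(Mul(w, Mul(Rational(-1, 3), I, Pow(3, Rational(1, 2)))), -4)) = Mul(Rational(1, 9), Add(Mul(Rational(-1, 3), I, w, Pow(3, Rational(1, 2))), -4)) = Mul(Rational(1, 9), Add(-4, Mul(Rational(-1, 3), I, w, Pow(3, Rational(1, 2))))) = Add(Rational(-4, 9), Mul(Rational(-1, 27), I, w, Pow(3, Rational(1, 2)))))
Add(-1, Mul(Function('m')(0), -143)) = Add(-1, Mul(Add(Rational(-4, 9), Mul(Rational(-1, 27), I, 0, Pow(3, Rational(1, 2)))), -143)) = Add(-1, Mul(Add(Rational(-4, 9), 0), -143)) = Add(-1, Mul(Rational(-4, 9), -143)) = Add(-1, Rational(572, 9)) = Rational(563, 9)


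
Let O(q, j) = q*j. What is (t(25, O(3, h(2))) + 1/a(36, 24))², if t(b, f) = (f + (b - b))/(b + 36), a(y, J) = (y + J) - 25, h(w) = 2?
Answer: 73441/4558225 ≈ 0.016112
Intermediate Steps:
O(q, j) = j*q
a(y, J) = -25 + J + y (a(y, J) = (J + y) - 25 = -25 + J + y)
t(b, f) = f/(36 + b) (t(b, f) = (f + 0)/(36 + b) = f/(36 + b))
(t(25, O(3, h(2))) + 1/a(36, 24))² = ((2*3)/(36 + 25) + 1/(-25 + 24 + 36))² = (6/61 + 1/35)² = (271/2135)² = 73441/4558225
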